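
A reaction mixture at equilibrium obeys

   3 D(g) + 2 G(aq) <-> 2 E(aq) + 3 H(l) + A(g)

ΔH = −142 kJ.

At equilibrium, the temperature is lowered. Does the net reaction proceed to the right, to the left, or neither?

The forward reaction is exothermic. Lowering T favours the exothermic direction — shift to the right.

right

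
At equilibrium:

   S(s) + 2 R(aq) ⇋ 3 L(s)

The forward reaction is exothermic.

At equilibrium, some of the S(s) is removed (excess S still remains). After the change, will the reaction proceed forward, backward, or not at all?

no shift

S is a pure solid; its activity is 1 regardless of amount, so Q is unaffected — no shift from this change.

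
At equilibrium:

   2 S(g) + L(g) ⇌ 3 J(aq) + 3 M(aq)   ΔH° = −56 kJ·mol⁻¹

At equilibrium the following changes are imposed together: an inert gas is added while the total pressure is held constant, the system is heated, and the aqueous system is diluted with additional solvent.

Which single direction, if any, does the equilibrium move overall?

cannot be determined

Adding inert gas at constant total pressure expands the volume and lowers every reacting partial pressure. With Δn_gas = 0 − 3 = -3, Q moves away from K toward the side with fewer gas moles, so the system shifts toward the side with more gas moles — to the left.
The forward reaction is exothermic. Raising T favours the endothermic direction — shift to the left.
Dilution lowers every aqueous concentration by the same factor. Δn_aq = 6 − 0 = +6, so the system shifts toward the side with more dissolved moles — to the right.
The individual effects push in opposite directions; without quantitative information the net direction cannot be determined.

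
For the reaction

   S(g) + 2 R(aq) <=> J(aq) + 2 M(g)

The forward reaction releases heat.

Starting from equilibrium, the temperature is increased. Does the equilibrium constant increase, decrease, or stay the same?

decreases

K depends on temperature via the van 't Hoff relation. The forward reaction is exothermic, so raising T decreases K.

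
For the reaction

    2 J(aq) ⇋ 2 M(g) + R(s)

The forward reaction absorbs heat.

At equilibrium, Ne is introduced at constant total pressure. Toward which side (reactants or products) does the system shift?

right

Adding inert gas at constant total pressure expands the volume and lowers every reacting partial pressure. With Δn_gas = 2 − 0 = +2, Q moves away from K toward the side with fewer gas moles, so the system shifts toward the side with more gas moles — to the right.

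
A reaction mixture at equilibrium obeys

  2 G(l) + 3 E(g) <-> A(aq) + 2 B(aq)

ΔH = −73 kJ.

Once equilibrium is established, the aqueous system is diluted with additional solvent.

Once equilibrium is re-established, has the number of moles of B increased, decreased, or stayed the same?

increases

Dilution lowers every aqueous concentration by the same factor. Δn_aq = 3 − 0 = +3, so the system shifts toward the side with more dissolved moles — to the right.
The net shift is to the right. B is a product, so its amount increases.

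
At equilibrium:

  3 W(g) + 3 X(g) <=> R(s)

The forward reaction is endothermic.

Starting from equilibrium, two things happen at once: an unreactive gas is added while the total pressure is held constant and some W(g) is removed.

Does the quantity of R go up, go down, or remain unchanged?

decreases

Adding inert gas at constant total pressure expands the volume and lowers every reacting partial pressure. With Δn_gas = 0 − 6 = -6, Q moves away from K toward the side with fewer gas moles, so the system shifts toward the side with more gas moles — to the left.
Removing W (g), a reactant, drives the reaction to the left.
The net shift is to the left. R is a product, so its amount decreases.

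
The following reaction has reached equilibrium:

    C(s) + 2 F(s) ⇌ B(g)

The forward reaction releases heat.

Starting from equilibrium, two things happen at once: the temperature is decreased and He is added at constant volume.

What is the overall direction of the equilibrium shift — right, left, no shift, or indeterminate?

right

The forward reaction is exothermic. Lowering T favours the exothermic direction — shift to the right.
At constant volume, adding an inert gas leaves every reacting species' partial pressure unchanged, so Q is unchanged — no shift from this change.
Only the nonzero effect(s) matter; the net shift is to the right.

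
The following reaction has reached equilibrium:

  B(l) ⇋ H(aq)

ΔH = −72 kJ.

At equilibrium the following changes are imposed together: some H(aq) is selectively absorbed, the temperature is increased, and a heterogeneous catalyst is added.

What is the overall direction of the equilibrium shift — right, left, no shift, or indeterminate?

cannot be determined

Removing H (aq), a product, drives the reaction to the right.
The forward reaction is exothermic. Raising T favours the endothermic direction — shift to the left.
A catalyst speeds both forward and reverse rates equally; it changes neither Q nor K — no shift from this change.
The individual effects push in opposite directions; without quantitative information the net direction cannot be determined.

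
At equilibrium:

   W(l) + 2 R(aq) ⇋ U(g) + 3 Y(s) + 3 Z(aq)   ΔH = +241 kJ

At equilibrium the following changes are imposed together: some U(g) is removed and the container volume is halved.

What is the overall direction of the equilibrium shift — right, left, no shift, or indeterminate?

Removing U (g), a product, drives the reaction to the right.
Gas moles: reactants 0, products 1 (Δn_gas = +1). Compression shifts the system toward the side with fewer moles of gas — to the left.
The individual effects push in opposite directions; without quantitative information the net direction cannot be determined.

cannot be determined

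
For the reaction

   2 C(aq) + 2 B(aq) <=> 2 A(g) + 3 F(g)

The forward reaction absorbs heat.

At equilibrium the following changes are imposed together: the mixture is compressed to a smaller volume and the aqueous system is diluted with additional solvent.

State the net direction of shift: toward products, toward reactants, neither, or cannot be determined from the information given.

Gas moles: reactants 0, products 5 (Δn_gas = +5). Compression shifts the system toward the side with fewer moles of gas — to the left.
Dilution lowers every aqueous concentration by the same factor. Δn_aq = 0 − 4 = -4, so the system shifts toward the side with more dissolved moles — to the left.
All effects act in the same direction — net shift to the left.

left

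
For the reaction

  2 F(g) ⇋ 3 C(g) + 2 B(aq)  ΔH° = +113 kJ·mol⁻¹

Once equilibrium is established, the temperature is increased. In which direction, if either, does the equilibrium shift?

The forward reaction is endothermic. Raising T favours the endothermic direction — shift to the right.

right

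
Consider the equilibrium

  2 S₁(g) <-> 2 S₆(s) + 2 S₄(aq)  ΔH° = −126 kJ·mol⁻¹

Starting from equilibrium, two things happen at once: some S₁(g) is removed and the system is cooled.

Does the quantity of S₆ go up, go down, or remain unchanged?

cannot be determined

Removing S₁ (g), a reactant, drives the reaction to the left.
The forward reaction is exothermic. Lowering T favours the exothermic direction — shift to the right.
The two effects oppose each other, so the net shift — and hence the change in S₆ — cannot be determined from the given information.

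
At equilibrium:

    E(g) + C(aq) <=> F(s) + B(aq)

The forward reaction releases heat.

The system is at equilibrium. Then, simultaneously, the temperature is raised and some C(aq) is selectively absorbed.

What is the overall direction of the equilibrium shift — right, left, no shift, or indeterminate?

left

The forward reaction is exothermic. Raising T favours the endothermic direction — shift to the left.
Removing C (aq), a reactant, drives the reaction to the left.
All effects act in the same direction — net shift to the left.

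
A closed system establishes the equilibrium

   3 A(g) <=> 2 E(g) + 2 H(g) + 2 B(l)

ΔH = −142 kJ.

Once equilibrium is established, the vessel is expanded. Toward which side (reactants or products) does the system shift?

Gas moles: reactants 3, products 4 (Δn_gas = +1). Expansion shifts the system toward the side with more moles of gas — to the right.

right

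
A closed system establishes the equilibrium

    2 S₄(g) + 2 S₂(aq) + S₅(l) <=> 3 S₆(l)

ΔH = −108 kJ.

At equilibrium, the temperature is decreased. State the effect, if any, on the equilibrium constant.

increases

K depends on temperature via the van 't Hoff relation. The forward reaction is exothermic, so lowering T increases K.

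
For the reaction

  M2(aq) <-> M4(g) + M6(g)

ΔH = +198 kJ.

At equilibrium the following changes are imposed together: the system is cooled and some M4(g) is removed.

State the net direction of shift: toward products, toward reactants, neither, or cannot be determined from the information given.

cannot be determined

The forward reaction is endothermic. Lowering T favours the exothermic direction — shift to the left.
Removing M4 (g), a product, drives the reaction to the right.
The individual effects push in opposite directions; without quantitative information the net direction cannot be determined.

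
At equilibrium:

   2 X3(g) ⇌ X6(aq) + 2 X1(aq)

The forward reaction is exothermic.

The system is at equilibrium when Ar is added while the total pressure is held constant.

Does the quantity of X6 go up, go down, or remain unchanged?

Adding inert gas at constant total pressure expands the volume and lowers every reacting partial pressure. With Δn_gas = 0 − 2 = -2, Q moves away from K toward the side with fewer gas moles, so the system shifts toward the side with more gas moles — to the left.
The net shift is to the left. X6 is a product, so its amount decreases.

decreases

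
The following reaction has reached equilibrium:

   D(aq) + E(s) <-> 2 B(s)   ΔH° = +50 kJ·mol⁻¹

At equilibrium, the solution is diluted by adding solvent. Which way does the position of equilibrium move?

left

Dilution lowers every aqueous concentration by the same factor. Δn_aq = 0 − 1 = -1, so the system shifts toward the side with more dissolved moles — to the left.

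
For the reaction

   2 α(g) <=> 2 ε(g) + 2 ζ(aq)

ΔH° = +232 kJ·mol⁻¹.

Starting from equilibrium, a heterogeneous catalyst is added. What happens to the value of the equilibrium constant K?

The equilibrium constant depends only on temperature. This perturbation changes neither the position of equilibrium nor K.

unchanged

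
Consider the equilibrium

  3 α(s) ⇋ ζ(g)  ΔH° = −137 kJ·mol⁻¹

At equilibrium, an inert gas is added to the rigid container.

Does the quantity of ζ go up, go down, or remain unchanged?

unchanged

At constant volume, adding an inert gas leaves every reacting species' partial pressure unchanged, so Q is unchanged — no shift from this change.
No net shift occurs, so the amount of ζ is unchanged.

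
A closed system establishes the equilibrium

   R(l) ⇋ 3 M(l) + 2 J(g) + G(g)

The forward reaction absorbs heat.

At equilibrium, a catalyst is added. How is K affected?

The equilibrium constant depends only on temperature. This perturbation changes neither the position of equilibrium nor K.

unchanged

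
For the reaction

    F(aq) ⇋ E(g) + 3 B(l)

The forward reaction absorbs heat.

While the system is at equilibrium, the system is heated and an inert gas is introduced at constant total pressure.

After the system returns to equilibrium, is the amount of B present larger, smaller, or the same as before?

The forward reaction is endothermic. Raising T favours the endothermic direction — shift to the right.
Adding inert gas at constant total pressure expands the volume and lowers every reacting partial pressure. With Δn_gas = 1 − 0 = +1, Q moves away from K toward the side with fewer gas moles, so the system shifts toward the side with more gas moles — to the right.
The net shift is to the right. B is a product, so its amount increases.

increases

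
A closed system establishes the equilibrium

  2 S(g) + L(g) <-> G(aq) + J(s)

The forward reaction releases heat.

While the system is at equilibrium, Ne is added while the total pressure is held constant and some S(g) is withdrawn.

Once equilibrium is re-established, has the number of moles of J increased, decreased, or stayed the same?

decreases

Adding inert gas at constant total pressure expands the volume and lowers every reacting partial pressure. With Δn_gas = 0 − 3 = -3, Q moves away from K toward the side with fewer gas moles, so the system shifts toward the side with more gas moles — to the left.
Removing S (g), a reactant, drives the reaction to the left.
The net shift is to the left. J is a product, so its amount decreases.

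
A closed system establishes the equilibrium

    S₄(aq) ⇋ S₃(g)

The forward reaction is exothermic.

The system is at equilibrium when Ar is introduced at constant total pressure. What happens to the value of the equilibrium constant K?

The equilibrium constant depends only on temperature. This perturbation may move the position of equilibrium, but since T is unchanged, K itself is unchanged.

unchanged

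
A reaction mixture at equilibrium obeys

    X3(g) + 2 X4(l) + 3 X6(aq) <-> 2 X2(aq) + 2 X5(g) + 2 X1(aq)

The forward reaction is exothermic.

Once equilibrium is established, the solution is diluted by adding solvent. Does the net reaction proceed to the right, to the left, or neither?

Dilution lowers every aqueous concentration by the same factor. Δn_aq = 4 − 3 = +1, so the system shifts toward the side with more dissolved moles — to the right.

right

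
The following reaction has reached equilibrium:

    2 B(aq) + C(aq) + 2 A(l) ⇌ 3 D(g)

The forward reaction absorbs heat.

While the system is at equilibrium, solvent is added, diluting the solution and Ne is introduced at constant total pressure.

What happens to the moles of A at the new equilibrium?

Dilution lowers every aqueous concentration by the same factor. Δn_aq = 0 − 3 = -3, so the system shifts toward the side with more dissolved moles — to the left.
Adding inert gas at constant total pressure expands the volume and lowers every reacting partial pressure. With Δn_gas = 3 − 0 = +3, Q moves away from K toward the side with fewer gas moles, so the system shifts toward the side with more gas moles — to the right.
The two effects oppose each other, so the net shift — and hence the change in A — cannot be determined from the given information.

cannot be determined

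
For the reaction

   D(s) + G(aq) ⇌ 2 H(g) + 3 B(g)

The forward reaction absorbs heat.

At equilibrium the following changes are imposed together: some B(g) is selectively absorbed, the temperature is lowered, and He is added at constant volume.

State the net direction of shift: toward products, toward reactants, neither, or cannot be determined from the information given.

Removing B (g), a product, drives the reaction to the right.
The forward reaction is endothermic. Lowering T favours the exothermic direction — shift to the left.
At constant volume, adding an inert gas leaves every reacting species' partial pressure unchanged, so Q is unchanged — no shift from this change.
The individual effects push in opposite directions; without quantitative information the net direction cannot be determined.

cannot be determined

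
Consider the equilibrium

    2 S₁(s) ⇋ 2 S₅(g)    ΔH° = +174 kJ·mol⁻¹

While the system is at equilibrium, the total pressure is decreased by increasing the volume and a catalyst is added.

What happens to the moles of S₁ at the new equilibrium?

decreases

Gas moles: reactants 0, products 2 (Δn_gas = +2). Expansion shifts the system toward the side with more moles of gas — to the right.
A catalyst speeds both forward and reverse rates equally; it changes neither Q nor K — no shift from this change.
The net shift is to the right. S₁ is a reactant, so its amount decreases.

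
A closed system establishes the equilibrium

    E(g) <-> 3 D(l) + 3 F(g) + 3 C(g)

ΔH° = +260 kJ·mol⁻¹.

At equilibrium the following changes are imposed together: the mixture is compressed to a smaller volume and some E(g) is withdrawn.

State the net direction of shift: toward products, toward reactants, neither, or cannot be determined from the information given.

left

Gas moles: reactants 1, products 6 (Δn_gas = +5). Compression shifts the system toward the side with fewer moles of gas — to the left.
Removing E (g), a reactant, drives the reaction to the left.
All effects act in the same direction — net shift to the left.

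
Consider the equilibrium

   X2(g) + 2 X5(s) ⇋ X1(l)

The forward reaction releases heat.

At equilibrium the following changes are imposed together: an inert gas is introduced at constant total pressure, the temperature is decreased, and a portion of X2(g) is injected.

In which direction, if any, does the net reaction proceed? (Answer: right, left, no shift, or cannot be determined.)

cannot be determined

Adding inert gas at constant total pressure expands the volume and lowers every reacting partial pressure. With Δn_gas = 0 − 1 = -1, Q moves away from K toward the side with fewer gas moles, so the system shifts toward the side with more gas moles — to the left.
The forward reaction is exothermic. Lowering T favours the exothermic direction — shift to the right.
Adding X2 (g), a reactant, drives the reaction to the right.
The individual effects push in opposite directions; without quantitative information the net direction cannot be determined.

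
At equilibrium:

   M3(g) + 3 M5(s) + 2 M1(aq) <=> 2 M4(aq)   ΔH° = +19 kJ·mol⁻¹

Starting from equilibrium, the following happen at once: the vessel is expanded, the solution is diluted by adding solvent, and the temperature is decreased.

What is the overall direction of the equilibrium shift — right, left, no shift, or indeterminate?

Gas moles: reactants 1, products 0 (Δn_gas = -1). Expansion shifts the system toward the side with more moles of gas — to the left.
Dilution scales every aqueous concentration by the same factor. Δn_aq = 2 − 2 = 0, so Q is unchanged — no shift.
The forward reaction is endothermic. Lowering T favours the exothermic direction — shift to the left.
Only the nonzero effect(s) matter; the net shift is to the left.

left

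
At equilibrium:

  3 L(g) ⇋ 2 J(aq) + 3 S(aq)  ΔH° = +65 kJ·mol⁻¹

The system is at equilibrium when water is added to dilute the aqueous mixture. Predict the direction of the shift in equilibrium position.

right

Dilution lowers every aqueous concentration by the same factor. Δn_aq = 5 − 0 = +5, so the system shifts toward the side with more dissolved moles — to the right.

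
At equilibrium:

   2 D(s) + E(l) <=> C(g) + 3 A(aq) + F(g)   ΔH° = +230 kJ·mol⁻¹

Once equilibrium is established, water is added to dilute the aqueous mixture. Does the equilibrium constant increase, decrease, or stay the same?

The equilibrium constant depends only on temperature. This perturbation may move the position of equilibrium, but since T is unchanged, K itself is unchanged.

unchanged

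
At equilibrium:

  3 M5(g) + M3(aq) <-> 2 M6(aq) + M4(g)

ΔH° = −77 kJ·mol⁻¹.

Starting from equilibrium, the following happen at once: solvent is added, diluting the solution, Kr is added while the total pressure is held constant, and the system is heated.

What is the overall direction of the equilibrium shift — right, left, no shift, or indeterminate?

cannot be determined

Dilution lowers every aqueous concentration by the same factor. Δn_aq = 2 − 1 = +1, so the system shifts toward the side with more dissolved moles — to the right.
Adding inert gas at constant total pressure expands the volume and lowers every reacting partial pressure. With Δn_gas = 1 − 3 = -2, Q moves away from K toward the side with fewer gas moles, so the system shifts toward the side with more gas moles — to the left.
The forward reaction is exothermic. Raising T favours the endothermic direction — shift to the left.
The individual effects push in opposite directions; without quantitative information the net direction cannot be determined.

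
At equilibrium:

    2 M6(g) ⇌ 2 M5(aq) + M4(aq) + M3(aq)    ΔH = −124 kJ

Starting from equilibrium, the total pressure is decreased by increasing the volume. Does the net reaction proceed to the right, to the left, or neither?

Gas moles: reactants 2, products 0 (Δn_gas = -2). Expansion shifts the system toward the side with more moles of gas — to the left.

left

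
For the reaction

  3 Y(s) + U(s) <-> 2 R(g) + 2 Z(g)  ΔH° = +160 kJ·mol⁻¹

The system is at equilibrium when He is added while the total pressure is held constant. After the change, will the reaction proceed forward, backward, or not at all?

right

Adding inert gas at constant total pressure expands the volume and lowers every reacting partial pressure. With Δn_gas = 4 − 0 = +4, Q moves away from K toward the side with fewer gas moles, so the system shifts toward the side with more gas moles — to the right.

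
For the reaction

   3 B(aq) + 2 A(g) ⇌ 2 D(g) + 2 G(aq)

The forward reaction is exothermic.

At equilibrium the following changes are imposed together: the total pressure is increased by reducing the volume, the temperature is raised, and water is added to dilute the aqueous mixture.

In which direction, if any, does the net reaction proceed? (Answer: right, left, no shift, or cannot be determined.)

left

Gas moles: reactants 2, products 2. Δn_gas = 0, so a volume change leaves Q equal to K — no shift from this change.
The forward reaction is exothermic. Raising T favours the endothermic direction — shift to the left.
Dilution lowers every aqueous concentration by the same factor. Δn_aq = 2 − 3 = -1, so the system shifts toward the side with more dissolved moles — to the left.
Only the nonzero effect(s) matter; the net shift is to the left.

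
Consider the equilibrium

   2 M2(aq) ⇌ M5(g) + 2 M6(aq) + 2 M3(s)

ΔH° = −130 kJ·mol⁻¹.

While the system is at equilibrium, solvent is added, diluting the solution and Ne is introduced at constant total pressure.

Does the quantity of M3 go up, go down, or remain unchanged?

Dilution scales every aqueous concentration by the same factor. Δn_aq = 2 − 2 = 0, so Q is unchanged — no shift.
Adding inert gas at constant total pressure expands the volume and lowers every reacting partial pressure. With Δn_gas = 1 − 0 = +1, Q moves away from K toward the side with fewer gas moles, so the system shifts toward the side with more gas moles — to the right.
The net shift is to the right. M3 is a product, so its amount increases.

increases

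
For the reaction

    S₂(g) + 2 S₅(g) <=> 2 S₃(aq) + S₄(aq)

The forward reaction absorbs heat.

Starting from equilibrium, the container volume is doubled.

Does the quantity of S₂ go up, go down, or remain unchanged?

increases

Gas moles: reactants 3, products 0 (Δn_gas = -3). Expansion shifts the system toward the side with more moles of gas — to the left.
The net shift is to the left. S₂ is a reactant, so its amount increases.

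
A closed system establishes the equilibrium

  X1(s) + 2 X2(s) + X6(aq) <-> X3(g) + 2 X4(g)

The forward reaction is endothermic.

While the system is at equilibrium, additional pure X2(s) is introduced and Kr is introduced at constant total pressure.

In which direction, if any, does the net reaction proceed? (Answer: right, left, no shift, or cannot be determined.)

right

X2 is a pure solid; its activity is 1 regardless of amount, so Q is unaffected — no shift from this change.
Adding inert gas at constant total pressure expands the volume and lowers every reacting partial pressure. With Δn_gas = 3 − 0 = +3, Q moves away from K toward the side with fewer gas moles, so the system shifts toward the side with more gas moles — to the right.
Only the nonzero effect(s) matter; the net shift is to the right.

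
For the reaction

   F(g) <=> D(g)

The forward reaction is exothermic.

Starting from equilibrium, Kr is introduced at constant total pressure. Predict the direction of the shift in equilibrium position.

no shift

Adding inert gas at constant total pressure expands the volume, scaling every reacting partial pressure by the same factor. Δn_gas = 1 − 1 = 0, so Q is unchanged — no shift.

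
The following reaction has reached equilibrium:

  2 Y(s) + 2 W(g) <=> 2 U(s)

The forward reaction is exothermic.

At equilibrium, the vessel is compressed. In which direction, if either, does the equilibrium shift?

right

Gas moles: reactants 2, products 0 (Δn_gas = -2). Compression shifts the system toward the side with fewer moles of gas — to the right.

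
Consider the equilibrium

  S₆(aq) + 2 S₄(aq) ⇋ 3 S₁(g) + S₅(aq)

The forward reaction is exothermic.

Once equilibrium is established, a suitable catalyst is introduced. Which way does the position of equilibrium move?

no shift

A catalyst speeds both forward and reverse rates equally; it changes neither Q nor K — no shift from this change.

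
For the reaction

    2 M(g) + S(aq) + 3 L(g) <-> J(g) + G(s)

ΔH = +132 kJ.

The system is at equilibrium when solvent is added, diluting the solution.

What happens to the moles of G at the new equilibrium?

decreases

Dilution lowers every aqueous concentration by the same factor. Δn_aq = 0 − 1 = -1, so the system shifts toward the side with more dissolved moles — to the left.
The net shift is to the left. G is a product, so its amount decreases.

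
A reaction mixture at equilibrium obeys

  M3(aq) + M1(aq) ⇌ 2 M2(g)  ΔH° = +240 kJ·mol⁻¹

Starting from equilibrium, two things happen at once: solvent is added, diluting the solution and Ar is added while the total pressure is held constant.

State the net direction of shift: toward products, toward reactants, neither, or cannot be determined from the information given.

cannot be determined

Dilution lowers every aqueous concentration by the same factor. Δn_aq = 0 − 2 = -2, so the system shifts toward the side with more dissolved moles — to the left.
Adding inert gas at constant total pressure expands the volume and lowers every reacting partial pressure. With Δn_gas = 2 − 0 = +2, Q moves away from K toward the side with fewer gas moles, so the system shifts toward the side with more gas moles — to the right.
The individual effects push in opposite directions; without quantitative information the net direction cannot be determined.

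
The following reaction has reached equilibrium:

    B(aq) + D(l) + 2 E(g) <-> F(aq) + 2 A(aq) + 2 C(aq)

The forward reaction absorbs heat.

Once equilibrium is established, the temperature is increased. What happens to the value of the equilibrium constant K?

K depends on temperature via the van 't Hoff relation. The forward reaction is endothermic, so raising T increases K.

increases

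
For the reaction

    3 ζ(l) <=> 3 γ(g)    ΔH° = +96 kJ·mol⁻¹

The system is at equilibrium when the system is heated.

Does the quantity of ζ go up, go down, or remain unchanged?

The forward reaction is endothermic. Raising T favours the endothermic direction — shift to the right.
The net shift is to the right. ζ is a reactant, so its amount decreases.

decreases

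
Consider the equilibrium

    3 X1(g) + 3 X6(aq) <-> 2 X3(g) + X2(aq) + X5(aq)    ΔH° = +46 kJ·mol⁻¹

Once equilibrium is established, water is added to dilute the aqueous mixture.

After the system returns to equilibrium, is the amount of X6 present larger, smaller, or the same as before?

Dilution lowers every aqueous concentration by the same factor. Δn_aq = 2 − 3 = -1, so the system shifts toward the side with more dissolved moles — to the left.
The net shift is to the left. X6 is a reactant, so its amount increases.

increases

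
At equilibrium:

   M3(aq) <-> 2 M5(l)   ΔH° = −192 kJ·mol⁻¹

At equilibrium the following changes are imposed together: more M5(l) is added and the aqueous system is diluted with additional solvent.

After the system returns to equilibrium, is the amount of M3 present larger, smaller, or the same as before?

M5 is a pure liquid; its activity is 1 regardless of amount, so Q is unaffected — no shift from this change.
Dilution lowers every aqueous concentration by the same factor. Δn_aq = 0 − 1 = -1, so the system shifts toward the side with more dissolved moles — to the left.
The net shift is to the left. M3 is a reactant, so its amount increases.

increases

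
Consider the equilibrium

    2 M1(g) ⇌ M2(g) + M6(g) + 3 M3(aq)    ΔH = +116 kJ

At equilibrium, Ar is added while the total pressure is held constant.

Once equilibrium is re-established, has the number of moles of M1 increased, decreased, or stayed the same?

unchanged

Adding inert gas at constant total pressure expands the volume, scaling every reacting partial pressure by the same factor. Δn_gas = 2 − 2 = 0, so Q is unchanged — no shift.
No net shift occurs, so the amount of M1 is unchanged.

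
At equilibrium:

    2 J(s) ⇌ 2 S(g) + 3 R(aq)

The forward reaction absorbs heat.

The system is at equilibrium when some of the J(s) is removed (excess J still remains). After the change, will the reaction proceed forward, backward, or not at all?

J is a pure solid; its activity is 1 regardless of amount, so Q is unaffected — no shift from this change.

no shift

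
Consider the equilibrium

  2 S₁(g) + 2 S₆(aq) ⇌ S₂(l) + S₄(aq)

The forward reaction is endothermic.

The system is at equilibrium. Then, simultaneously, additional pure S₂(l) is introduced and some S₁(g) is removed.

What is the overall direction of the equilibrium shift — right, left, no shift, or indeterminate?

S₂ is a pure liquid; its activity is 1 regardless of amount, so Q is unaffected — no shift from this change.
Removing S₁ (g), a reactant, drives the reaction to the left.
Only the nonzero effect(s) matter; the net shift is to the left.

left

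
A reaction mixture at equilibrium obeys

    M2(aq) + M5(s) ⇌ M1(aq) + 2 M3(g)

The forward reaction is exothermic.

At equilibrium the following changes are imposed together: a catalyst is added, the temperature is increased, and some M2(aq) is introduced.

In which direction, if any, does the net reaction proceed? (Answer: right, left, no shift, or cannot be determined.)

cannot be determined

A catalyst speeds both forward and reverse rates equally; it changes neither Q nor K — no shift from this change.
The forward reaction is exothermic. Raising T favours the endothermic direction — shift to the left.
Adding M2 (aq), a reactant, drives the reaction to the right.
The individual effects push in opposite directions; without quantitative information the net direction cannot be determined.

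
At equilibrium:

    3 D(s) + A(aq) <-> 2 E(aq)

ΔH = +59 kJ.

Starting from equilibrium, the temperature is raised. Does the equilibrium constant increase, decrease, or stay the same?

K depends on temperature via the van 't Hoff relation. The forward reaction is endothermic, so raising T increases K.

increases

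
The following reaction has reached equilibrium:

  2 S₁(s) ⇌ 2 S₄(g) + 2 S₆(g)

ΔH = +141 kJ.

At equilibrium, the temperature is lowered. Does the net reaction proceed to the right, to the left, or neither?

left

The forward reaction is endothermic. Lowering T favours the exothermic direction — shift to the left.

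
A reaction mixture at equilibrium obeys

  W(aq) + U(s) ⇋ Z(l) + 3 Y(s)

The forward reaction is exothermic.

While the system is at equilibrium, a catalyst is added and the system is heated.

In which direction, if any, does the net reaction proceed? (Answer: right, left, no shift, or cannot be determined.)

A catalyst speeds both forward and reverse rates equally; it changes neither Q nor K — no shift from this change.
The forward reaction is exothermic. Raising T favours the endothermic direction — shift to the left.
Only the nonzero effect(s) matter; the net shift is to the left.

left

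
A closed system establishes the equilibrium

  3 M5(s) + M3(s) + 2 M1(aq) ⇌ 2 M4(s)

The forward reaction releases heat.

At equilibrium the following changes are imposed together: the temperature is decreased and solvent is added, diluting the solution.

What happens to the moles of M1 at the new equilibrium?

The forward reaction is exothermic. Lowering T favours the exothermic direction — shift to the right.
Dilution lowers every aqueous concentration by the same factor. Δn_aq = 0 − 2 = -2, so the system shifts toward the side with more dissolved moles — to the left.
The two effects oppose each other, so the net shift — and hence the change in M1 — cannot be determined from the given information.

cannot be determined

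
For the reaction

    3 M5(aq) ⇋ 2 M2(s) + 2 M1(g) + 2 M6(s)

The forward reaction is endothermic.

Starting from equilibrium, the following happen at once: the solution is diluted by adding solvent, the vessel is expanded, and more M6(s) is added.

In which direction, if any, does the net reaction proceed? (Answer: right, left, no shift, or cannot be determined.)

Dilution lowers every aqueous concentration by the same factor. Δn_aq = 0 − 3 = -3, so the system shifts toward the side with more dissolved moles — to the left.
Gas moles: reactants 0, products 2 (Δn_gas = +2). Expansion shifts the system toward the side with more moles of gas — to the right.
M6 is a pure solid; its activity is 1 regardless of amount, so Q is unaffected — no shift from this change.
The individual effects push in opposite directions; without quantitative information the net direction cannot be determined.

cannot be determined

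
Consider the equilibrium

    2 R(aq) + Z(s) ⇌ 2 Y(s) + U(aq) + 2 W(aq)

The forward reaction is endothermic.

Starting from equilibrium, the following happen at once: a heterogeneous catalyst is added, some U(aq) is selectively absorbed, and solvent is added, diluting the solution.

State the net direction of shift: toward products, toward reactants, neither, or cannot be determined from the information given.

right

A catalyst speeds both forward and reverse rates equally; it changes neither Q nor K — no shift from this change.
Removing U (aq), a product, drives the reaction to the right.
Dilution lowers every aqueous concentration by the same factor. Δn_aq = 3 − 2 = +1, so the system shifts toward the side with more dissolved moles — to the right.
Only the nonzero effect(s) matter; the net shift is to the right.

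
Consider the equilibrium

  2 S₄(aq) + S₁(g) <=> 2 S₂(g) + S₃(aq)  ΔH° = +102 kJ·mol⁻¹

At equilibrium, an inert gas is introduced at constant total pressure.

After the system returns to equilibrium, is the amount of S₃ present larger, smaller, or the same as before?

increases

Adding inert gas at constant total pressure expands the volume and lowers every reacting partial pressure. With Δn_gas = 2 − 1 = +1, Q moves away from K toward the side with fewer gas moles, so the system shifts toward the side with more gas moles — to the right.
The net shift is to the right. S₃ is a product, so its amount increases.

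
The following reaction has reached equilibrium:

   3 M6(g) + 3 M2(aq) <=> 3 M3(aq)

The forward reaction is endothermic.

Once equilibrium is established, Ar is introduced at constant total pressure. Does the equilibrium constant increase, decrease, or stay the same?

unchanged

The equilibrium constant depends only on temperature. This perturbation may move the position of equilibrium, but since T is unchanged, K itself is unchanged.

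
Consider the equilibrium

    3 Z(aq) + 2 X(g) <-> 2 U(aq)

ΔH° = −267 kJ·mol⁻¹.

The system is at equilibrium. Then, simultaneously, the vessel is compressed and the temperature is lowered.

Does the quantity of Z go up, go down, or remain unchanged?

decreases

Gas moles: reactants 2, products 0 (Δn_gas = -2). Compression shifts the system toward the side with fewer moles of gas — to the right.
The forward reaction is exothermic. Lowering T favours the exothermic direction — shift to the right.
The net shift is to the right. Z is a reactant, so its amount decreases.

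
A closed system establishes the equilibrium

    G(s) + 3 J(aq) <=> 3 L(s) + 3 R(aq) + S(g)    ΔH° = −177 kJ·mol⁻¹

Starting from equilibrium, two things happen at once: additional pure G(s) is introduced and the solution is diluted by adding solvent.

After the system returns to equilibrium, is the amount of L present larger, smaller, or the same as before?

unchanged

G is a pure solid; its activity is 1 regardless of amount, so Q is unaffected — no shift from this change.
Dilution scales every aqueous concentration by the same factor. Δn_aq = 3 − 3 = 0, so Q is unchanged — no shift.
No net shift occurs, so the amount of L is unchanged.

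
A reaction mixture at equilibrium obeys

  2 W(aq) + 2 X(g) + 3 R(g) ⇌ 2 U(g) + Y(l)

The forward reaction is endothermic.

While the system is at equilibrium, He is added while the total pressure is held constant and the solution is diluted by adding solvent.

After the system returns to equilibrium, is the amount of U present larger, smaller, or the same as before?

Adding inert gas at constant total pressure expands the volume and lowers every reacting partial pressure. With Δn_gas = 2 − 5 = -3, Q moves away from K toward the side with fewer gas moles, so the system shifts toward the side with more gas moles — to the left.
Dilution lowers every aqueous concentration by the same factor. Δn_aq = 0 − 2 = -2, so the system shifts toward the side with more dissolved moles — to the left.
The net shift is to the left. U is a product, so its amount decreases.

decreases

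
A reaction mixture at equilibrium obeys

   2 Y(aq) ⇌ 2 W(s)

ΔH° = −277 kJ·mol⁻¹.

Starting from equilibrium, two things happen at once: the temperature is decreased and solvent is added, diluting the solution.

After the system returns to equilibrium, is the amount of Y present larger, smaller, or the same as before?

The forward reaction is exothermic. Lowering T favours the exothermic direction — shift to the right.
Dilution lowers every aqueous concentration by the same factor. Δn_aq = 0 − 2 = -2, so the system shifts toward the side with more dissolved moles — to the left.
The two effects oppose each other, so the net shift — and hence the change in Y — cannot be determined from the given information.

cannot be determined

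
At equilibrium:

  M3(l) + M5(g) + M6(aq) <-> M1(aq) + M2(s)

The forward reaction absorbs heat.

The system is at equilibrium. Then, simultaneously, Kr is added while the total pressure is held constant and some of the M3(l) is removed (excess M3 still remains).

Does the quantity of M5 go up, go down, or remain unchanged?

Adding inert gas at constant total pressure expands the volume and lowers every reacting partial pressure. With Δn_gas = 0 − 1 = -1, Q moves away from K toward the side with fewer gas moles, so the system shifts toward the side with more gas moles — to the left.
M3 is a pure liquid; its activity is 1 regardless of amount, so Q is unaffected — no shift from this change.
The net shift is to the left. M5 is a reactant, so its amount increases.

increases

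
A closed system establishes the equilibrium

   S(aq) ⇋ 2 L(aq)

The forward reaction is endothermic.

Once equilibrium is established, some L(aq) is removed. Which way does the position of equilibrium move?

right

Removing L (aq), a product, drives the reaction to the right.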